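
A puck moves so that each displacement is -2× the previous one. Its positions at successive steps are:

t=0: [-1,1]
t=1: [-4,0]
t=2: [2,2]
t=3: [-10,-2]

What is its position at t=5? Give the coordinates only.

The jumps are [-3,-1], [+6,+2], [-12,-4] — a geometric progression with ratio -2.
step 4: [-10,-2] + [+24,+8] → [14,6]
step 5: [14,6] + [-48,-16] → [-34,-10]

[-34,-10]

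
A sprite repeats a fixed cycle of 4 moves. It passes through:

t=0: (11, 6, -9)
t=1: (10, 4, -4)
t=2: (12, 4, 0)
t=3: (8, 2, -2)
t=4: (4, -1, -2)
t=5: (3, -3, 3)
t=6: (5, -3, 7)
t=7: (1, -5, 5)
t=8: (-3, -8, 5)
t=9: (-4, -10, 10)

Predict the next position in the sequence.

Differencing gives (-1, -2, +5), (+2, +0, +4), (-4, -2, -2), (-4, -3, +0), (-1, -2, +5), (+2, +0, +4), (-4, -2, -2), (-4, -3, +0), (-1, -2, +5). This is the pattern (-1, -2, +5), (+2, +0, +4), (-4, -2, -2), (-4, -3, +0) repeated.
step 10: apply (+2, +0, +4) → (-2, -10, 14)

(-2, -10, 14)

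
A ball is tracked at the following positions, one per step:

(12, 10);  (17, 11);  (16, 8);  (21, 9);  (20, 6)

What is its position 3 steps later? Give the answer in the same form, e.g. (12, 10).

(29, 5)

Step-to-step displacements: (+5, +1), (-1, -3), (+5, +1), (-1, -3) — a repeating cycle of length 2.
step 5: apply (+5, +1) → (25, 7)
step 6: apply (-1, -3) → (24, 4)
step 7: apply (+5, +1) → (29, 5)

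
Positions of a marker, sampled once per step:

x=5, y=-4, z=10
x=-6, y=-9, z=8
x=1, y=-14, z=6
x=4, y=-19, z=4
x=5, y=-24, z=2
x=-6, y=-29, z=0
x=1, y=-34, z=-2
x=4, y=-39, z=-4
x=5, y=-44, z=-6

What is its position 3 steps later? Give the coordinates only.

x=4, y=-59, z=-12

The x coordinate repeats the cycle [5, -6, 1, 4] with period 4; step 11 mod 4 = 3, giving 4.
The y coordinate changes by -5 each step, so at step 11 it is -4 + 11·(-5) = -59.
The z coordinate changes by -2 each step, so at step 11 it is 10 + 11·(-2) = -12.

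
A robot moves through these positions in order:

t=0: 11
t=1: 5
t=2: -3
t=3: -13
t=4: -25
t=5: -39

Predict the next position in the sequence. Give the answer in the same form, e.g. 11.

First differences are -6, -8, -10, -12, -14; their common second difference is -2 (constant acceleration).
step 6: -39 − 16 → -55

-55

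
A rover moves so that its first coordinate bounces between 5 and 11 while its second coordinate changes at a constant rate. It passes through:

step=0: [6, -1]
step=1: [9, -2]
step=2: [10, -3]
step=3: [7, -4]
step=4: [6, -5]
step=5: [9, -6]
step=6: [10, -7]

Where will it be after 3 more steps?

[9, -10]

The first coordinate reflects between 5 and 11, moving 3 per step.
  step 7: 10 → 7
  step 8: 7 → 6
  step 9: 6 → 9
The second coordinate changes by -1 each step: at step 9 it is -10.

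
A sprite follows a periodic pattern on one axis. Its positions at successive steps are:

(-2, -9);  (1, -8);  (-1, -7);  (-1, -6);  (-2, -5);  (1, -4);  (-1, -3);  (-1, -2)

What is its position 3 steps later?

The first coordinate repeats the cycle [-2, 1, -1, -1] with period 4; step 10 mod 4 = 2, giving -1.
The second coordinate changes by +1 each step, so at step 10 it is -9 + 10·(1) = 1.

(-1, 1)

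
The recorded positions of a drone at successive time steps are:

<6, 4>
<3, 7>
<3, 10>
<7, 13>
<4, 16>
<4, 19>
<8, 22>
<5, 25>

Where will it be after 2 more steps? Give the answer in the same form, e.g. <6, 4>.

<9, 31>

Step-to-step displacements: <-3, +3>, <+0, +3>, <+4, +3>, <-3, +3>, <+0, +3>, <+4, +3>, <-3, +3> — a repeating cycle of length 3.
step 8: apply <+0, +3> → <5, 28>
step 9: apply <+4, +3> → <9, 31>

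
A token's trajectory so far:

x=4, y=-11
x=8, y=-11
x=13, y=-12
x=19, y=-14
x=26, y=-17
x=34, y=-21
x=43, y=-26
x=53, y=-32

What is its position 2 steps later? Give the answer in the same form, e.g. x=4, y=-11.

x=76, y=-47

Taking differences between consecutive positions: (+4,+0), (+5,-1), (+6,-2), (+7,-3), (+8,-4), (+9,-5), (+10,-6). These grow by (+1,-1) each step.
step 8: x=53, y=-32 + (+11,-7) → x=64, y=-39
step 9: x=64, y=-39 + (+12,-8) → x=76, y=-47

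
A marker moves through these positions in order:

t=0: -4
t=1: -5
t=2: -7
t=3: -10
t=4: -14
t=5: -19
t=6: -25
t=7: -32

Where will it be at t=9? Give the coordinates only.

-49

First differences are -1, -2, -3, -4, -5, -6, -7; their common second difference is -1 (constant acceleration).
step 8: -32 − 8 → -40
step 9: -40 − 9 → -49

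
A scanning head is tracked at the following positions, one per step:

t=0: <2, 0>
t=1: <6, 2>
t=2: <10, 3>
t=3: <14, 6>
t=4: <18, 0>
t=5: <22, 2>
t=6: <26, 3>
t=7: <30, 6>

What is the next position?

First: linear, +4 per step → 34 at step 8.
Second: cycles through 0, 2, 3, 6 every 4 steps. Step 8 lands at position 0 of the cycle → 0.

<34, 0>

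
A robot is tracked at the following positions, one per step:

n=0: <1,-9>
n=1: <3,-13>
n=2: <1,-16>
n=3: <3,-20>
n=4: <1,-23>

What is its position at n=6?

<1,-30>

The moves between consecutive positions are <+2,-4>, <-2,-3>, <+2,-4>, <-2,-3>; they repeat the 2-cycle [<+2,-4>, <-2,-3>].
step 5: apply <+2,-4> → <3,-27>
step 6: apply <-2,-3> → <1,-30>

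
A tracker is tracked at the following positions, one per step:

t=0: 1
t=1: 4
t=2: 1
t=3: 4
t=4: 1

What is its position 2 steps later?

1

The jumps are +3, -3, +3, -3 — a geometric progression with ratio -1.
step 5: 1 + 3 → 4
step 6: 4 − 3 → 1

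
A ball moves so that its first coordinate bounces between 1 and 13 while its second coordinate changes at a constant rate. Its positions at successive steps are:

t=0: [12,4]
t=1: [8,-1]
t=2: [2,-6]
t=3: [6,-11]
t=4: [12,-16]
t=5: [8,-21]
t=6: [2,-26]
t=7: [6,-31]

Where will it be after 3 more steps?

[2,-46]

The first coordinate travels 6 per step and bounces off the walls at 1 and 13.
  step 8: 6 → 12
  step 9: 12 → 8
  step 10: 8 → 2
The second coordinate changes by -5 each step: at step 10 it is -46.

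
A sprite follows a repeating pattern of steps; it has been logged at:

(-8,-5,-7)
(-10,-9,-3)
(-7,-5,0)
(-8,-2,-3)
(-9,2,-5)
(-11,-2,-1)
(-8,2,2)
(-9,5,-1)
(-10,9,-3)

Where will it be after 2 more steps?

Differencing gives (-2,-4,+4), (+3,+4,+3), (-1,+3,-3), (-1,+4,-2), (-2,-4,+4), (+3,+4,+3), (-1,+3,-3), (-1,+4,-2). This is the pattern (-2,-4,+4), (+3,+4,+3), (-1,+3,-3), (-1,+4,-2) repeated.
step 9: apply (-2,-4,+4) → (-12,5,1)
step 10: apply (+3,+4,+3) → (-9,9,4)

(-9,9,4)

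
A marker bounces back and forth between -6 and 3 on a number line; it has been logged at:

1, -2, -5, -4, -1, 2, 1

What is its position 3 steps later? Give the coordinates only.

-4

The value reflects between -6 and 3, moving 3 per step.
  step 7: 1 → -2
  step 8: -2 → -5
  step 9: -5 → -4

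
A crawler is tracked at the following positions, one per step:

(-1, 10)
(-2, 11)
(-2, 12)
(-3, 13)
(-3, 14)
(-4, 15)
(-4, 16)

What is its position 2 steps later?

Differencing gives (-1, +1), (+0, +1), (-1, +1), (+0, +1), (-1, +1), (+0, +1). This is the pattern (-1, +1), (+0, +1) repeated.
step 7: apply (-1, +1) → (-5, 17)
step 8: apply (+0, +1) → (-5, 18)

(-5, 18)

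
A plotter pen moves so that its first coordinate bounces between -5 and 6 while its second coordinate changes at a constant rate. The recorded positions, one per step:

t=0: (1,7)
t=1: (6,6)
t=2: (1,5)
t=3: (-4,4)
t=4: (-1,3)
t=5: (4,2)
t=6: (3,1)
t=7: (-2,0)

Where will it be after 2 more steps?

The first coordinate travels 5 per step and bounces off the walls at -5 and 6.
  step 8: -2 → -3
  step 9: -3 → 2
The second coordinate changes by -1 each step: at step 9 it is -2.

(2,-2)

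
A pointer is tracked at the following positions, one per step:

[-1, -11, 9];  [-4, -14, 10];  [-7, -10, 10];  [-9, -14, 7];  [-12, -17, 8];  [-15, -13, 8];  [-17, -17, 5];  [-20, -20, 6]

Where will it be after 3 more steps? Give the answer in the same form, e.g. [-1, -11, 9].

[-28, -23, 4]

The moves between consecutive positions are [-3, -3, +1], [-3, +4, +0], [-2, -4, -3], [-3, -3, +1], [-3, +4, +0], [-2, -4, -3], [-3, -3, +1]; they repeat the 3-cycle [[-3, -3, +1], [-3, +4, +0], [-2, -4, -3]].
step 8: apply [-3, +4, +0] → [-23, -16, 6]
step 9: apply [-2, -4, -3] → [-25, -20, 3]
step 10: apply [-3, -3, +1] → [-28, -23, 4]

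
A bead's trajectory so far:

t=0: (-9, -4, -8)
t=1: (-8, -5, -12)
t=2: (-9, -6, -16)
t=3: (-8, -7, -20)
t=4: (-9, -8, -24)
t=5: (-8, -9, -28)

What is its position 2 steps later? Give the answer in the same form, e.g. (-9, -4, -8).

(-8, -11, -36)

The first coordinate repeats the cycle [-9, -8] with period 2; step 7 mod 2 = 1, giving -8.
The second coordinate changes by -1 each step, so at step 7 it is -4 + 7·(-1) = -11.
The third coordinate changes by -4 each step, so at step 7 it is -8 + 7·(-4) = -36.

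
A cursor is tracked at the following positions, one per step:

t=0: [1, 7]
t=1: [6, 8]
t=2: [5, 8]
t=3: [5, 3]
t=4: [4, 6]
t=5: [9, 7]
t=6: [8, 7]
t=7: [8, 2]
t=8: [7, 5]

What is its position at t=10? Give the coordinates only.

[11, 6]

Step-to-step displacements: [+5, +1], [-1, +0], [+0, -5], [-1, +3], [+5, +1], [-1, +0], [+0, -5], [-1, +3] — a repeating cycle of length 4.
step 9: apply [+5, +1] → [12, 6]
step 10: apply [-1, +0] → [11, 6]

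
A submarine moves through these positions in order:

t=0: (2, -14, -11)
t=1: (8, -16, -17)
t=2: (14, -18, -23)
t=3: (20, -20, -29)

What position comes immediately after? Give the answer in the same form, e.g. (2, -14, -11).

(26, -22, -35)

Each step adds (+6, -2, -6) to the position.
step 4: (20, -20, -29) + (+6, -2, -6) → (26, -22, -35)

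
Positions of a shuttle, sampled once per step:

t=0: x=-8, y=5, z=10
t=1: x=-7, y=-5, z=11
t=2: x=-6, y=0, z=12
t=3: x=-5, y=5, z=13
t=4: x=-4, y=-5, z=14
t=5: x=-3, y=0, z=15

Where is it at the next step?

x=-2, y=5, z=16

X: linear, +1 per step → -2 at step 6.
Y: cycles through 5, -5, 0 every 3 steps. Step 6 lands at position 0 of the cycle → 5.
Z: linear, +1 per step → 16 at step 6.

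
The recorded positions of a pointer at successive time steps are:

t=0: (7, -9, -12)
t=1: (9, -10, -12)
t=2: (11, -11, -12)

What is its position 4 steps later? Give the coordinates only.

Each step adds (+2, -1, +0) to the position.
step 3: (11, -11, -12) + (+2, -1, +0) → (13, -12, -12)
step 4: (13, -12, -12) + (+2, -1, +0) → (15, -13, -12)
step 5: (15, -13, -12) + (+2, -1, +0) → (17, -14, -12)
step 6: (17, -14, -12) + (+2, -1, +0) → (19, -15, -12)

(19, -15, -12)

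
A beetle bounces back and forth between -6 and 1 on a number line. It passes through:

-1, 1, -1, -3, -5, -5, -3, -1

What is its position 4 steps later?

-5

The value reflects between -6 and 1, moving 2 per step.
  step 8: -1 → 1
  step 9: 1 → -1
  step 10: -1 → -3
  step 11: -3 → -5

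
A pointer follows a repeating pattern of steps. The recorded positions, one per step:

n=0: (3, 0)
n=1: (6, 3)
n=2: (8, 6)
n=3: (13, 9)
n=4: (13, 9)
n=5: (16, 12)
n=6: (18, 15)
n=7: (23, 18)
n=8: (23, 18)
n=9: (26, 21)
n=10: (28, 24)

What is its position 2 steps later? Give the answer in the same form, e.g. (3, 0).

Differencing gives (+3, +3), (+2, +3), (+5, +3), (+0, +0), (+3, +3), (+2, +3), (+5, +3), (+0, +0), (+3, +3), (+2, +3). This is the pattern (+3, +3), (+2, +3), (+5, +3), (+0, +0) repeated.
step 11: apply (+5, +3) → (33, 27)
step 12: apply (+0, +0) → (33, 27)

(33, 27)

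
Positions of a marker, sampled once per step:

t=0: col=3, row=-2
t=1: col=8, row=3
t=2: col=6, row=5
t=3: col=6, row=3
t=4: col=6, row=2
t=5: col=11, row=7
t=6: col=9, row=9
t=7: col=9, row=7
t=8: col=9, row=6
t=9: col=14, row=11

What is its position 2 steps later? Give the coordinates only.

Step-to-step displacements: (+5, +5), (-2, +2), (+0, -2), (+0, -1), (+5, +5), (-2, +2), (+0, -2), (+0, -1), (+5, +5) — a repeating cycle of length 4.
step 10: apply (-2, +2) → col=12, row=13
step 11: apply (+0, -2) → col=12, row=11

col=12, row=11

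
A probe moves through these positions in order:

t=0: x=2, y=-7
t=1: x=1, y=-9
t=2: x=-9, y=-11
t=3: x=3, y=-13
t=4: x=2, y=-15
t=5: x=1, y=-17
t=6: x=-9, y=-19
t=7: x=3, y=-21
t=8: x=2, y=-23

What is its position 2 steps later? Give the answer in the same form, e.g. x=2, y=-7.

X: cycles through 2, 1, -9, 3 every 4 steps. Step 10 lands at position 2 of the cycle → -9.
Y: linear, -2 per step → -27 at step 10.

x=-9, y=-27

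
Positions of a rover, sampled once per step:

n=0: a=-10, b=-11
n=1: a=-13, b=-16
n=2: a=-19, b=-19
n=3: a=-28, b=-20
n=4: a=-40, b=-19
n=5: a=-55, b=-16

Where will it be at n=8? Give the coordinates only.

First differences are (-3, -5), (-6, -3), (-9, -1), (-12, +1), (-15, +3); their common second difference is (-3, +2) (constant acceleration).
step 6: a=-55, b=-16 + (-18, +5) → a=-73, b=-11
step 7: a=-73, b=-11 + (-21, +7) → a=-94, b=-4
step 8: a=-94, b=-4 + (-24, +9) → a=-118, b=5

a=-118, b=5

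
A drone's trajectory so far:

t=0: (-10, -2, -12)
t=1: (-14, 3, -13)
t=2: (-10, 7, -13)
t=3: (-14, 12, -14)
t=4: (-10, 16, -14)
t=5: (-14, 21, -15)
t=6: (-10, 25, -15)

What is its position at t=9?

(-14, 39, -17)

The moves between consecutive positions are (-4, +5, -1), (+4, +4, +0), (-4, +5, -1), (+4, +4, +0), (-4, +5, -1), (+4, +4, +0); they repeat the 2-cycle [(-4, +5, -1), (+4, +4, +0)].
step 7: apply (-4, +5, -1) → (-14, 30, -16)
step 8: apply (+4, +4, +0) → (-10, 34, -16)
step 9: apply (-4, +5, -1) → (-14, 39, -17)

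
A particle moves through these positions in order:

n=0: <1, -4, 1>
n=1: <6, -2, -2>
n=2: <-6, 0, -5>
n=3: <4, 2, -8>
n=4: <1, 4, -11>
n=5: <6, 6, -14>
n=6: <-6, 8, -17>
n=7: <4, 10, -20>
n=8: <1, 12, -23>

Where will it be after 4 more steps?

<1, 20, -35>

First: cycles through 1, 6, -6, 4 every 4 steps. Step 12 lands at position 0 of the cycle → 1.
Second: linear, +2 per step → 20 at step 12.
Third: linear, -3 per step → -35 at step 12.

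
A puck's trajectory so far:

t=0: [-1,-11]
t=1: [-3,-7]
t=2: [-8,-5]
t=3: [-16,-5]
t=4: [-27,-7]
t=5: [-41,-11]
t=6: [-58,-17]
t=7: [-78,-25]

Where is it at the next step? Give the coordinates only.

[-101,-35]

First differences are [-2,+4], [-5,+2], [-8,+0], [-11,-2], [-14,-4], [-17,-6], [-20,-8]; their common second difference is [-3,-2] (constant acceleration).
step 8: [-78,-25] + [-23,-10] → [-101,-35]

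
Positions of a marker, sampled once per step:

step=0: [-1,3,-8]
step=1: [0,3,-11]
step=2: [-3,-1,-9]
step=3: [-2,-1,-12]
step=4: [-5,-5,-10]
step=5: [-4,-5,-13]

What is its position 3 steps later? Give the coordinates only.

Differencing gives [+1,+0,-3], [-3,-4,+2], [+1,+0,-3], [-3,-4,+2], [+1,+0,-3]. This is the pattern [+1,+0,-3], [-3,-4,+2] repeated.
step 6: apply [-3,-4,+2] → [-7,-9,-11]
step 7: apply [+1,+0,-3] → [-6,-9,-14]
step 8: apply [-3,-4,+2] → [-9,-13,-12]

[-9,-13,-12]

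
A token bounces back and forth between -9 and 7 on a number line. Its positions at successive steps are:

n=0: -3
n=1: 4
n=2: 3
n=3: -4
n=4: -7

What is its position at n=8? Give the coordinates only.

-7

The value reflects between -9 and 7, moving 7 per step.
  step 5: -7 → 0
  step 6: 0 → 7
  step 7: 7 → 0
  step 8: 0 → -7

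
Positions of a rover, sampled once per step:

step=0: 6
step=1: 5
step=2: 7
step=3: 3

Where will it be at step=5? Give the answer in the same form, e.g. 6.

Step-to-step displacements: -1, +2, -4; each is -2× the previous.
step 4: 3 + 8 → 11
step 5: 11 − 16 → -5

-5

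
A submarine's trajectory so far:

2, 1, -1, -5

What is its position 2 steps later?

Consecutive displacements -1, -2, -4 scale by a factor of 2 each step.
step 4: -5 − 8 → -13
step 5: -13 − 16 → -29

-29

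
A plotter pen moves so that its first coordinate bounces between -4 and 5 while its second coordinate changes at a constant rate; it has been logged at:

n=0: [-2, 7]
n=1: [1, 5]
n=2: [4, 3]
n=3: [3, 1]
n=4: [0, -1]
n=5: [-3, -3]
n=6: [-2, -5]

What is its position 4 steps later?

[0, -13]

The first coordinate travels 3 per step and bounces off the walls at -4 and 5.
  step 7: -2 → 1
  step 8: 1 → 4
  step 9: 4 → 3
  step 10: 3 → 0
The second coordinate changes by -2 each step: at step 10 it is -13.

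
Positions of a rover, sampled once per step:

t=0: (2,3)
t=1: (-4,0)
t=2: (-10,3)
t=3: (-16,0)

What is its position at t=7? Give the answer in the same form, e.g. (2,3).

(-40,0)

The first coordinate changes by -6 each step, so at step 7 it is 2 + 7·(-6) = -40.
The second coordinate repeats the cycle [3, 0] with period 2; step 7 mod 2 = 1, giving 0.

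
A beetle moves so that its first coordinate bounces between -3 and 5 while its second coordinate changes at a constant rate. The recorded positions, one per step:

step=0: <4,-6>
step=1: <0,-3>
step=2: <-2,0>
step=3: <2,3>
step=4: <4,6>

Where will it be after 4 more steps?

The first coordinate travels 4 per step and bounces off the walls at -3 and 5.
  step 5: 4 → 0
  step 6: 0 → -2
  step 7: -2 → 2
  step 8: 2 → 4
The second coordinate changes by +3 each step: at step 8 it is 18.

<4,18>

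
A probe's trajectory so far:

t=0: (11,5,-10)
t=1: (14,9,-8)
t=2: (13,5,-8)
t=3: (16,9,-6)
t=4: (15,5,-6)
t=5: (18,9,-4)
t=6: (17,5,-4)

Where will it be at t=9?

Differencing gives (+3,+4,+2), (-1,-4,+0), (+3,+4,+2), (-1,-4,+0), (+3,+4,+2), (-1,-4,+0). This is the pattern (+3,+4,+2), (-1,-4,+0) repeated.
step 7: apply (+3,+4,+2) → (20,9,-2)
step 8: apply (-1,-4,+0) → (19,5,-2)
step 9: apply (+3,+4,+2) → (22,9,0)

(22,9,0)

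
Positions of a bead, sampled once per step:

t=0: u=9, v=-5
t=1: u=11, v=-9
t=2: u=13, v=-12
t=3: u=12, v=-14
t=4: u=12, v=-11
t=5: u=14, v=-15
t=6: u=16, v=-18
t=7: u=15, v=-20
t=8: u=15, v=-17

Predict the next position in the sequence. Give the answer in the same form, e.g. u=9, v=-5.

u=17, v=-21

Step-to-step displacements: (+2, -4), (+2, -3), (-1, -2), (+0, +3), (+2, -4), (+2, -3), (-1, -2), (+0, +3) — a repeating cycle of length 4.
step 9: apply (+2, -4) → u=17, v=-21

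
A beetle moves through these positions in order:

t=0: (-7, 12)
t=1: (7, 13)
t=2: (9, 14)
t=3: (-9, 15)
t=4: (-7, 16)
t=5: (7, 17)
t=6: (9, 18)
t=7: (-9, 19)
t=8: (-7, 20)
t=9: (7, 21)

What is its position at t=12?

(-7, 24)

First: cycles through -7, 7, 9, -9 every 4 steps. Step 12 lands at position 0 of the cycle → -7.
Second: linear, +1 per step → 24 at step 12.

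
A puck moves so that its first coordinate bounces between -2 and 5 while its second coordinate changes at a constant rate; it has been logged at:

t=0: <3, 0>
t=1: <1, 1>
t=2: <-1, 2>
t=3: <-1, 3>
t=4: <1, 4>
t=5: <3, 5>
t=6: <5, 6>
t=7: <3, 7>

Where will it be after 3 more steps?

The first coordinate travels 2 per step and bounces off the walls at -2 and 5.
  step 8: 3 → 1
  step 9: 1 → -1
  step 10: -1 → -1
The second coordinate changes by +1 each step: at step 10 it is 10.

<-1, 10>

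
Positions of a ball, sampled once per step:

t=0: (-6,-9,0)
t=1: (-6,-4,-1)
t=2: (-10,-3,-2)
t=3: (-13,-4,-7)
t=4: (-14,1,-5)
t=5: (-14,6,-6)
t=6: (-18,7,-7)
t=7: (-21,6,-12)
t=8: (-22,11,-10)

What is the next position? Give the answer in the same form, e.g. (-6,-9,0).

(-22,16,-11)

Differencing gives (+0,+5,-1), (-4,+1,-1), (-3,-1,-5), (-1,+5,+2), (+0,+5,-1), (-4,+1,-1), (-3,-1,-5), (-1,+5,+2). This is the pattern (+0,+5,-1), (-4,+1,-1), (-3,-1,-5), (-1,+5,+2) repeated.
step 9: apply (+0,+5,-1) → (-22,16,-11)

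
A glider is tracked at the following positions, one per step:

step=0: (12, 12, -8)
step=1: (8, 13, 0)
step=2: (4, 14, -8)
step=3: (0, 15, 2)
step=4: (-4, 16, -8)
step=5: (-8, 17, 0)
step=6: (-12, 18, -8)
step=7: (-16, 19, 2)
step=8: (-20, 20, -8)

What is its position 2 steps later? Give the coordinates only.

The first coordinate changes by -4 each step, so at step 10 it is 12 + 10·(-4) = -28.
The second coordinate changes by +1 each step, so at step 10 it is 12 + 10·(1) = 22.
The third coordinate repeats the cycle [-8, 0, -8, 2] with period 4; step 10 mod 4 = 2, giving -8.

(-28, 22, -8)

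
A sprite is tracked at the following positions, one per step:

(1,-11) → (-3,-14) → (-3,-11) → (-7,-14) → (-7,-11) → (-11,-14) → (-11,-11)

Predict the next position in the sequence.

(-15,-14)

The moves between consecutive positions are (-4,-3), (+0,+3), (-4,-3), (+0,+3), (-4,-3), (+0,+3); they repeat the 2-cycle [(-4,-3), (+0,+3)].
step 7: apply (-4,-3) → (-15,-14)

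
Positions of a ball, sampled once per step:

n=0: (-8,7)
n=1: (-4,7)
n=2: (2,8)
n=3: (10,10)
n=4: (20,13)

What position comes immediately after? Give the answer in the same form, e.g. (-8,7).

Taking differences between consecutive positions: (+4,+0), (+6,+1), (+8,+2), (+10,+3). These grow by (+2,+1) each step.
step 5: (20,13) + (+12,+4) → (32,17)

(32,17)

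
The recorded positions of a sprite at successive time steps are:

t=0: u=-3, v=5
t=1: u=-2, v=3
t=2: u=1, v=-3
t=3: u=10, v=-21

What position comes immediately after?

u=37, v=-75

Step-to-step displacements: (+1, -2), (+3, -6), (+9, -18); each is 3× the previous.
step 4: u=10, v=-21 + (+27, -54) → u=37, v=-75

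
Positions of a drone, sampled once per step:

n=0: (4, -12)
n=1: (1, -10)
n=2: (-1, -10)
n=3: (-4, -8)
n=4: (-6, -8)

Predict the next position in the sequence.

(-9, -6)

Step-to-step displacements: (-3, +2), (-2, +0), (-3, +2), (-2, +0) — a repeating cycle of length 2.
step 5: apply (-3, +2) → (-9, -6)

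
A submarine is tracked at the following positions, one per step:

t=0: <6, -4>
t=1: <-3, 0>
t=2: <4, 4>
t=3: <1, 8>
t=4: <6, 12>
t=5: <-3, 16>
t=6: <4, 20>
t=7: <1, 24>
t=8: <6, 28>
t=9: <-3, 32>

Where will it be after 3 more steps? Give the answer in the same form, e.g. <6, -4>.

<6, 44>

The first coordinate repeats the cycle [6, -3, 4, 1] with period 4; step 12 mod 4 = 0, giving 6.
The second coordinate changes by +4 each step, so at step 12 it is -4 + 12·(4) = 44.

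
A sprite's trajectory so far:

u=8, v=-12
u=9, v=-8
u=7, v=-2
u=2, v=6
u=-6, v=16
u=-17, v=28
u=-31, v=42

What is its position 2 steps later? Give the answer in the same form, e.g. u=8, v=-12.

u=-68, v=76

Successive displacements: (+1,+4), (-2,+6), (-5,+8), (-8,+10), (-11,+12), (-14,+14) — each changes by (-3,+2).
step 7: u=-31, v=42 + (-17,+16) → u=-48, v=58
step 8: u=-48, v=58 + (-20,+18) → u=-68, v=76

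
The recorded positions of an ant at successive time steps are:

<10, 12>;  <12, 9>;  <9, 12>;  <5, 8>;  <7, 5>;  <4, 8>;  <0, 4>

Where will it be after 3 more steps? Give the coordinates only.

<-5, 0>

The moves between consecutive positions are <+2, -3>, <-3, +3>, <-4, -4>, <+2, -3>, <-3, +3>, <-4, -4>; they repeat the 3-cycle [<+2, -3>, <-3, +3>, <-4, -4>].
step 7: apply <+2, -3> → <2, 1>
step 8: apply <-3, +3> → <-1, 4>
step 9: apply <-4, -4> → <-5, 0>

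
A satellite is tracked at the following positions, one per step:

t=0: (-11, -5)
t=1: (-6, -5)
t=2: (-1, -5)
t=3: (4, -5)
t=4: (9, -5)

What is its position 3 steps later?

(24, -5)

The position changes by (+5, +0) every step.
step 5: (9, -5) + (+5, +0) → (14, -5)
step 6: (14, -5) + (+5, +0) → (19, -5)
step 7: (19, -5) + (+5, +0) → (24, -5)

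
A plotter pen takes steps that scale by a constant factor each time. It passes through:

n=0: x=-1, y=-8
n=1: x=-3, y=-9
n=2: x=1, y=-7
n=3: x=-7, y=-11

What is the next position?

Consecutive displacements (-2,-1), (+4,+2), (-8,-4) scale by a factor of -2 each step.
step 4: x=-7, y=-11 + (+16,+8) → x=9, y=-3

x=9, y=-3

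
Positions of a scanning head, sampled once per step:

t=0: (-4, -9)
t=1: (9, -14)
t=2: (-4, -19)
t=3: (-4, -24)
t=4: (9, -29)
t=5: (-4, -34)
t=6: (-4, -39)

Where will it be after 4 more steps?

(9, -59)

First: cycles through -4, 9, -4 every 3 steps. Step 10 lands at position 1 of the cycle → 9.
Second: linear, -5 per step → -59 at step 10.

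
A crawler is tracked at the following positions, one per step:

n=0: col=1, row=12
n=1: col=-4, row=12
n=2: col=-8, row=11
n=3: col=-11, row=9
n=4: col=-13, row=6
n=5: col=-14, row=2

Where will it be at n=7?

Taking differences between consecutive positions: (-5, +0), (-4, -1), (-3, -2), (-2, -3), (-1, -4). These grow by (+1, -1) each step.
step 6: col=-14, row=2 + (+0, -5) → col=-14, row=-3
step 7: col=-14, row=-3 + (+1, -6) → col=-13, row=-9

col=-13, row=-9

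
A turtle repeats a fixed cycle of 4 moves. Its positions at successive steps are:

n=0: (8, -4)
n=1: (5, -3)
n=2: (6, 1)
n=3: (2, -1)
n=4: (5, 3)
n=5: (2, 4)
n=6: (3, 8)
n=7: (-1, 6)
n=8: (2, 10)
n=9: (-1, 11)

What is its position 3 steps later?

The moves between consecutive positions are (-3, +1), (+1, +4), (-4, -2), (+3, +4), (-3, +1), (+1, +4), (-4, -2), (+3, +4), (-3, +1); they repeat the 4-cycle [(-3, +1), (+1, +4), (-4, -2), (+3, +4)].
step 10: apply (+1, +4) → (0, 15)
step 11: apply (-4, -2) → (-4, 13)
step 12: apply (+3, +4) → (-1, 17)

(-1, 17)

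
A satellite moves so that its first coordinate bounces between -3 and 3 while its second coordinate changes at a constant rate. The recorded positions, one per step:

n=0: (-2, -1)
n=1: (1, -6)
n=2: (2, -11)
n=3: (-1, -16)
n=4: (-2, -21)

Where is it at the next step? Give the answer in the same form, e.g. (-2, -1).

The first coordinate travels 3 per step and bounces off the walls at -3 and 3.
  step 5: -2 → 1
The second coordinate changes by -5 each step: at step 5 it is -26.

(1, -26)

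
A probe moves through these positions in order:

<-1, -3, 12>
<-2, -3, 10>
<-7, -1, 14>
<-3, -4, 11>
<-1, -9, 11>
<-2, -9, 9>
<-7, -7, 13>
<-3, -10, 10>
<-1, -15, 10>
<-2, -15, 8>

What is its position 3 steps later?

Step-to-step displacements: <-1, +0, -2>, <-5, +2, +4>, <+4, -3, -3>, <+2, -5, +0>, <-1, +0, -2>, <-5, +2, +4>, <+4, -3, -3>, <+2, -5, +0>, <-1, +0, -2> — a repeating cycle of length 4.
step 10: apply <-5, +2, +4> → <-7, -13, 12>
step 11: apply <+4, -3, -3> → <-3, -16, 9>
step 12: apply <+2, -5, +0> → <-1, -21, 9>

<-1, -21, 9>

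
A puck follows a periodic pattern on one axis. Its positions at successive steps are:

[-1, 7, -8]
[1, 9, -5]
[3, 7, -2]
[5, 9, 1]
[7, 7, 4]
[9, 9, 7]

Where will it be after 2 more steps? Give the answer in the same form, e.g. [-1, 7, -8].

[13, 9, 13]

First: linear, +2 per step → 13 at step 7.
Second: cycles through 7, 9 every 2 steps. Step 7 lands at position 1 of the cycle → 9.
Third: linear, +3 per step → 13 at step 7.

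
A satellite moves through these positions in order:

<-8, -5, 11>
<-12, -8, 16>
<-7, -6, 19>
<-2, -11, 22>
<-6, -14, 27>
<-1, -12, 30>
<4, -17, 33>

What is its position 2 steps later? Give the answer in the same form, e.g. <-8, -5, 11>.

Differencing gives <-4, -3, +5>, <+5, +2, +3>, <+5, -5, +3>, <-4, -3, +5>, <+5, +2, +3>, <+5, -5, +3>. This is the pattern <-4, -3, +5>, <+5, +2, +3>, <+5, -5, +3> repeated.
step 7: apply <-4, -3, +5> → <0, -20, 38>
step 8: apply <+5, +2, +3> → <5, -18, 41>

<5, -18, 41>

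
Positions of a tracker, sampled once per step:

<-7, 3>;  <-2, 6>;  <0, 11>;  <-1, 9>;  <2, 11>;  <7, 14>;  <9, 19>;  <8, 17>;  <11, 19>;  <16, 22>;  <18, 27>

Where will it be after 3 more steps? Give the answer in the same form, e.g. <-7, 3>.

<25, 30>

Step-to-step displacements: <+5, +3>, <+2, +5>, <-1, -2>, <+3, +2>, <+5, +3>, <+2, +5>, <-1, -2>, <+3, +2>, <+5, +3>, <+2, +5> — a repeating cycle of length 4.
step 11: apply <-1, -2> → <17, 25>
step 12: apply <+3, +2> → <20, 27>
step 13: apply <+5, +3> → <25, 30>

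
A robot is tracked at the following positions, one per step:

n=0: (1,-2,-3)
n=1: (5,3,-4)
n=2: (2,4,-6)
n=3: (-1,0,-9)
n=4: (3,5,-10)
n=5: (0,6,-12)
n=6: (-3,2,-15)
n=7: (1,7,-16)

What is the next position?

(-2,8,-18)

The moves between consecutive positions are (+4,+5,-1), (-3,+1,-2), (-3,-4,-3), (+4,+5,-1), (-3,+1,-2), (-3,-4,-3), (+4,+5,-1); they repeat the 3-cycle [(+4,+5,-1), (-3,+1,-2), (-3,-4,-3)].
step 8: apply (-3,+1,-2) → (-2,8,-18)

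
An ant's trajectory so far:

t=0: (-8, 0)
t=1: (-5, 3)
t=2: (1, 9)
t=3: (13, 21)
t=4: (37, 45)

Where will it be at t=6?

The jumps are (+3, +3), (+6, +6), (+12, +12), (+24, +24) — a geometric progression with ratio 2.
step 5: (37, 45) + (+48, +48) → (85, 93)
step 6: (85, 93) + (+96, +96) → (181, 189)

(181, 189)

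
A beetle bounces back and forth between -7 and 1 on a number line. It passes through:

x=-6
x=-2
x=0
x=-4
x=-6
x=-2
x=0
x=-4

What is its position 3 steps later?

x=0

The value travels 4 per step and bounces off the walls at -7 and 1.
  step 8: -4 → -6
  step 9: -6 → -2
  step 10: -2 → 0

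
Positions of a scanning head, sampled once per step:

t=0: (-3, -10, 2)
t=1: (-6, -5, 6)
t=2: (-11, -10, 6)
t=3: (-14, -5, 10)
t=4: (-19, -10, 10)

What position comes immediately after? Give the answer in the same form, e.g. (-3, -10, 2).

The moves between consecutive positions are (-3, +5, +4), (-5, -5, +0), (-3, +5, +4), (-5, -5, +0); they repeat the 2-cycle [(-3, +5, +4), (-5, -5, +0)].
step 5: apply (-3, +5, +4) → (-22, -5, 14)

(-22, -5, 14)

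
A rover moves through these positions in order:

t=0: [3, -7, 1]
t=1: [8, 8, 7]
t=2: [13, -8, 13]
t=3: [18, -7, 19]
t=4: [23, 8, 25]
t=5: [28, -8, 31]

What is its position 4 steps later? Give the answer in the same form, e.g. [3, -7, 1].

First: linear, +5 per step → 48 at step 9.
Second: cycles through -7, 8, -8 every 3 steps. Step 9 lands at position 0 of the cycle → -7.
Third: linear, +6 per step → 55 at step 9.

[48, -7, 55]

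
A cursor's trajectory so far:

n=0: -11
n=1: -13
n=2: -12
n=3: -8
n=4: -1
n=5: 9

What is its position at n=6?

22

Taking differences between consecutive positions: -2, +1, +4, +7, +10. These grow by +3 each step.
step 6: 9 + 13 → 22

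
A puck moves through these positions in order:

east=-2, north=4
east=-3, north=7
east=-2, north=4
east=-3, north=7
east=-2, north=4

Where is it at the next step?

east=-3, north=7

The jumps are (-1, +3), (+1, -3), (-1, +3), (+1, -3) — a geometric progression with ratio -1.
step 5: east=-2, north=4 + (-1, +3) → east=-3, north=7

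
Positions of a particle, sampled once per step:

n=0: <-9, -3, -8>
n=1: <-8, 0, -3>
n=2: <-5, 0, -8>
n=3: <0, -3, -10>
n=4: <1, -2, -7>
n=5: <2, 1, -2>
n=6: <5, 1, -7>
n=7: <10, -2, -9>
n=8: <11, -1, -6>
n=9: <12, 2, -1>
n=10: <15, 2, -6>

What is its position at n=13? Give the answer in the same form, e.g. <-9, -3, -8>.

<22, 3, 0>

Differencing gives <+1, +3, +5>, <+3, +0, -5>, <+5, -3, -2>, <+1, +1, +3>, <+1, +3, +5>, <+3, +0, -5>, <+5, -3, -2>, <+1, +1, +3>, <+1, +3, +5>, <+3, +0, -5>. This is the pattern <+1, +3, +5>, <+3, +0, -5>, <+5, -3, -2>, <+1, +1, +3> repeated.
step 11: apply <+5, -3, -2> → <20, -1, -8>
step 12: apply <+1, +1, +3> → <21, 0, -5>
step 13: apply <+1, +3, +5> → <22, 3, 0>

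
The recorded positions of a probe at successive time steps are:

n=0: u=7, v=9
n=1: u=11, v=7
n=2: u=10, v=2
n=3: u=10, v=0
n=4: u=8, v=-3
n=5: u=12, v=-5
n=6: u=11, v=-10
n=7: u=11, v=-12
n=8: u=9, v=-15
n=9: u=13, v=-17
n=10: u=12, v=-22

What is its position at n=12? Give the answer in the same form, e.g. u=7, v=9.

Differencing gives (+4,-2), (-1,-5), (+0,-2), (-2,-3), (+4,-2), (-1,-5), (+0,-2), (-2,-3), (+4,-2), (-1,-5). This is the pattern (+4,-2), (-1,-5), (+0,-2), (-2,-3) repeated.
step 11: apply (+0,-2) → u=12, v=-24
step 12: apply (-2,-3) → u=10, v=-27

u=10, v=-27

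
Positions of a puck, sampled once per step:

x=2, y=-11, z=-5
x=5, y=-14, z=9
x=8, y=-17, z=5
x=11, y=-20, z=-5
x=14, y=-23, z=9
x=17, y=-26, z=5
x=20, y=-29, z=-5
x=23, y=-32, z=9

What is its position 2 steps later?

x=29, y=-38, z=-5

The x coordinate changes by +3 each step, so at step 9 it is 2 + 9·(3) = 29.
The y coordinate changes by -3 each step, so at step 9 it is -11 + 9·(-3) = -38.
The z coordinate repeats the cycle [-5, 9, 5] with period 3; step 9 mod 3 = 0, giving -5.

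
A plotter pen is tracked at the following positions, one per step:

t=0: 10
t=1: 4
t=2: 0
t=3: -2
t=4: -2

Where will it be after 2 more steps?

4

Successive displacements: -6, -4, -2, +0 — each changes by +2.
step 5: -2 + 2 → 0
step 6: 0 + 4 → 4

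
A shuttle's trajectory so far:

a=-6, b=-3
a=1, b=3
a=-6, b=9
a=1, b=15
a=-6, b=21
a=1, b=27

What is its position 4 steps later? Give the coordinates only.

A: cycles through -6, 1 every 2 steps. Step 9 lands at position 1 of the cycle → 1.
B: linear, +6 per step → 51 at step 9.

a=1, b=51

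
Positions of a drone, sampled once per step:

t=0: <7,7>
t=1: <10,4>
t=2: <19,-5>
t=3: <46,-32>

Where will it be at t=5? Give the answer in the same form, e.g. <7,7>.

Consecutive displacements <+3,-3>, <+9,-9>, <+27,-27> scale by a factor of 3 each step.
step 4: <46,-32> + <+81,-81> → <127,-113>
step 5: <127,-113> + <+243,-243> → <370,-356>

<370,-356>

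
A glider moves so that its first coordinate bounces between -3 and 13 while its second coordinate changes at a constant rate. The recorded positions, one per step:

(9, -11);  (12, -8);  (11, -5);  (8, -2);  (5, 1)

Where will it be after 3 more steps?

(-2, 10)

The first coordinate reflects between -3 and 13, moving 3 per step.
  step 5: 5 → 2
  step 6: 2 → -1
  step 7: -1 → -2
The second coordinate changes by +3 each step: at step 7 it is 10.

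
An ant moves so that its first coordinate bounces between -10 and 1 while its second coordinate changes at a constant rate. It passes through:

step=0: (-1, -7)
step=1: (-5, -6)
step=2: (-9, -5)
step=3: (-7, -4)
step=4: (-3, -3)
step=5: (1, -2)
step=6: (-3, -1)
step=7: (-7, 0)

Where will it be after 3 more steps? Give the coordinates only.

(-1, 3)

The first coordinate travels 4 per step and bounces off the walls at -10 and 1.
  step 8: -7 → -9
  step 9: -9 → -5
  step 10: -5 → -1
The second coordinate changes by +1 each step: at step 10 it is 3.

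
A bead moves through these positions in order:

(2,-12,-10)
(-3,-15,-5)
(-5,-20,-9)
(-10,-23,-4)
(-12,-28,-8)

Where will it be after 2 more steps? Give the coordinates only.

The moves between consecutive positions are (-5,-3,+5), (-2,-5,-4), (-5,-3,+5), (-2,-5,-4); they repeat the 2-cycle [(-5,-3,+5), (-2,-5,-4)].
step 5: apply (-5,-3,+5) → (-17,-31,-3)
step 6: apply (-2,-5,-4) → (-19,-36,-7)

(-19,-36,-7)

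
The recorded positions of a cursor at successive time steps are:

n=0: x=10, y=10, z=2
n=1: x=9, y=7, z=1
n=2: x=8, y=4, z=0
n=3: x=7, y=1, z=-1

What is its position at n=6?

x=4, y=-8, z=-4

Each step adds (-1, -3, -1) to the position.
step 4: x=7, y=1, z=-1 + (-1, -3, -1) → x=6, y=-2, z=-2
step 5: x=6, y=-2, z=-2 + (-1, -3, -1) → x=5, y=-5, z=-3
step 6: x=5, y=-5, z=-3 + (-1, -3, -1) → x=4, y=-8, z=-4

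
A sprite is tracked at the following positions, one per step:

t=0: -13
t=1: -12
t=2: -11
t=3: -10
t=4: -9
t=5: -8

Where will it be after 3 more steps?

Constant displacement of +1 per step.
step 6: -8 + 1 → -7
step 7: -7 + 1 → -6
step 8: -6 + 1 → -5

-5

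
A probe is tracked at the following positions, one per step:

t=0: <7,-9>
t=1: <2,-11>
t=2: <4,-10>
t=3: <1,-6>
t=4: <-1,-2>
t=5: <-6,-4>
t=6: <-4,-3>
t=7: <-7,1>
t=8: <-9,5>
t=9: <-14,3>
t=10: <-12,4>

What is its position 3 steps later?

<-22,10>

The moves between consecutive positions are <-5,-2>, <+2,+1>, <-3,+4>, <-2,+4>, <-5,-2>, <+2,+1>, <-3,+4>, <-2,+4>, <-5,-2>, <+2,+1>; they repeat the 4-cycle [<-5,-2>, <+2,+1>, <-3,+4>, <-2,+4>].
step 11: apply <-3,+4> → <-15,8>
step 12: apply <-2,+4> → <-17,12>
step 13: apply <-5,-2> → <-22,10>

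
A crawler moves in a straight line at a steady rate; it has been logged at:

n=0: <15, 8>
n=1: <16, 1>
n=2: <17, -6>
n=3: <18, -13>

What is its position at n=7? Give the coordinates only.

<22, -41>

Each step adds <+1, -7> to the position.
step 4: <18, -13> + <+1, -7> → <19, -20>
step 5: <19, -20> + <+1, -7> → <20, -27>
step 6: <20, -27> + <+1, -7> → <21, -34>
step 7: <21, -34> + <+1, -7> → <22, -41>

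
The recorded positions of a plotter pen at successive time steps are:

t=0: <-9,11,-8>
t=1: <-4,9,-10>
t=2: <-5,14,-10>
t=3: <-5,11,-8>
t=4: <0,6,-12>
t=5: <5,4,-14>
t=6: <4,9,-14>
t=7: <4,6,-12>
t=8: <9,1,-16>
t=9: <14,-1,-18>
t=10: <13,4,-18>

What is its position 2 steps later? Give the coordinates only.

<18,-4,-20>

The moves between consecutive positions are <+5,-2,-2>, <-1,+5,+0>, <+0,-3,+2>, <+5,-5,-4>, <+5,-2,-2>, <-1,+5,+0>, <+0,-3,+2>, <+5,-5,-4>, <+5,-2,-2>, <-1,+5,+0>; they repeat the 4-cycle [<+5,-2,-2>, <-1,+5,+0>, <+0,-3,+2>, <+5,-5,-4>].
step 11: apply <+0,-3,+2> → <13,1,-16>
step 12: apply <+5,-5,-4> → <18,-4,-20>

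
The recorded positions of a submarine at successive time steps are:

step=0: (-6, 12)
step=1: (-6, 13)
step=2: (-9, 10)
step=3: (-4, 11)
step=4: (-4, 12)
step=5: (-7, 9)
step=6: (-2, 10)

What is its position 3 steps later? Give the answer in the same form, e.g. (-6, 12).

Step-to-step displacements: (+0, +1), (-3, -3), (+5, +1), (+0, +1), (-3, -3), (+5, +1) — a repeating cycle of length 3.
step 7: apply (+0, +1) → (-2, 11)
step 8: apply (-3, -3) → (-5, 8)
step 9: apply (+5, +1) → (0, 9)

(0, 9)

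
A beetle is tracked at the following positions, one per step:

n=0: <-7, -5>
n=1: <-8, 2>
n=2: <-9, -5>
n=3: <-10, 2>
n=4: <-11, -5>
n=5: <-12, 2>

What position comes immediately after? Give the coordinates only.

<-13, -5>

First: linear, -1 per step → -13 at step 6.
Second: cycles through -5, 2 every 2 steps. Step 6 lands at position 0 of the cycle → -5.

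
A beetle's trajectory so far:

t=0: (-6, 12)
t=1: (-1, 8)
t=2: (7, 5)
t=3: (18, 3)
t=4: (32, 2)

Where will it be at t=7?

Successive displacements: (+5, -4), (+8, -3), (+11, -2), (+14, -1) — each changes by (+3, +1).
step 5: (32, 2) + (+17, +0) → (49, 2)
step 6: (49, 2) + (+20, +1) → (69, 3)
step 7: (69, 3) + (+23, +2) → (92, 5)

(92, 5)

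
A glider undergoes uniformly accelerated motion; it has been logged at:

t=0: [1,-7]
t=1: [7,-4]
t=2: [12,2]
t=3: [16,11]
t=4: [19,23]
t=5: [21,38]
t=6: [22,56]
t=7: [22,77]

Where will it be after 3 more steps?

Taking differences between consecutive positions: [+6,+3], [+5,+6], [+4,+9], [+3,+12], [+2,+15], [+1,+18], [+0,+21]. These grow by [-1,+3] each step.
step 8: [22,77] + [-1,+24] → [21,101]
step 9: [21,101] + [-2,+27] → [19,128]
step 10: [19,128] + [-3,+30] → [16,158]

[16,158]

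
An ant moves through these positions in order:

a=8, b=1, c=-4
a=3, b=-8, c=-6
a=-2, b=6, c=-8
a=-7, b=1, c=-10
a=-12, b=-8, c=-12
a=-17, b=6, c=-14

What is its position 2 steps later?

The a coordinate changes by -5 each step, so at step 7 it is 8 + 7·(-5) = -27.
The b coordinate repeats the cycle [1, -8, 6] with period 3; step 7 mod 3 = 1, giving -8.
The c coordinate changes by -2 each step, so at step 7 it is -4 + 7·(-2) = -18.

a=-27, b=-8, c=-18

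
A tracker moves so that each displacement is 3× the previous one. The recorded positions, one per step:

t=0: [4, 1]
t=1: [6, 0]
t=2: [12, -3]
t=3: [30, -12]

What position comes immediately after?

[84, -39]

Step-to-step displacements: [+2, -1], [+6, -3], [+18, -9]; each is 3× the previous.
step 4: [30, -12] + [+54, -27] → [84, -39]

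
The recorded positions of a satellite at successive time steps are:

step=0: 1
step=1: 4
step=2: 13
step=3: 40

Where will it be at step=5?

364

Consecutive displacements +3, +9, +27 scale by a factor of 3 each step.
step 4: 40 + 81 → 121
step 5: 121 + 243 → 364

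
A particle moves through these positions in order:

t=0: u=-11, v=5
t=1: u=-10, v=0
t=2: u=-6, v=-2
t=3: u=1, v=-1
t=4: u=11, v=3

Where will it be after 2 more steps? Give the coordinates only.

u=40, v=20

Taking differences between consecutive positions: (+1, -5), (+4, -2), (+7, +1), (+10, +4). These grow by (+3, +3) each step.
step 5: u=11, v=3 + (+13, +7) → u=24, v=10
step 6: u=24, v=10 + (+16, +10) → u=40, v=20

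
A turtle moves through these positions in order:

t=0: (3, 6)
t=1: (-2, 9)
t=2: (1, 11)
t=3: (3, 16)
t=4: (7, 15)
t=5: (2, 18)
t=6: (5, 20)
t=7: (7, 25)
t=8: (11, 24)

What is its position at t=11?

Step-to-step displacements: (-5, +3), (+3, +2), (+2, +5), (+4, -1), (-5, +3), (+3, +2), (+2, +5), (+4, -1) — a repeating cycle of length 4.
step 9: apply (-5, +3) → (6, 27)
step 10: apply (+3, +2) → (9, 29)
step 11: apply (+2, +5) → (11, 34)

(11, 34)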